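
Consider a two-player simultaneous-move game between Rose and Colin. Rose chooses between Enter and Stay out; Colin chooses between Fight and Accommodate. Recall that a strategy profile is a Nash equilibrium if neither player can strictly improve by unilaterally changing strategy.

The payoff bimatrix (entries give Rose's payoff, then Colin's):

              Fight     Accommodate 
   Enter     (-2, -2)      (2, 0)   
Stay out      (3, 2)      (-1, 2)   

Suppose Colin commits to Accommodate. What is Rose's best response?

Against Accommodate, Rose earns 2 from Enter and -1 from Stay out.
So Enter is the best response.

Enter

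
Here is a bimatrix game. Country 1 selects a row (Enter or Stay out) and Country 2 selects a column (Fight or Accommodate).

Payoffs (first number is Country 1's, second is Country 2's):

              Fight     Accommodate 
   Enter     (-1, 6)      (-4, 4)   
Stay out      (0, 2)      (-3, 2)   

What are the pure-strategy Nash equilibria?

(Stay out, Fight) and (Stay out, Accommodate)

(Enter, Fight): Country 1 prefers Stay out (0 > -1) — not an equilibrium.
(Enter, Accommodate): Country 1 prefers Stay out (-3 > -4); Country 2 prefers Fight (6 > 4) — not an equilibrium.
(Stay out, Fight): Country 1 gets 0 ≥ -1 from Enter, and Country 2 gets 2 ≥ 2 from Accommodate — Nash equilibrium.
(Stay out, Accommodate): Country 1 gets -3 ≥ -4 from Enter, and Country 2 gets 2 ≥ 2 from Fight — Nash equilibrium.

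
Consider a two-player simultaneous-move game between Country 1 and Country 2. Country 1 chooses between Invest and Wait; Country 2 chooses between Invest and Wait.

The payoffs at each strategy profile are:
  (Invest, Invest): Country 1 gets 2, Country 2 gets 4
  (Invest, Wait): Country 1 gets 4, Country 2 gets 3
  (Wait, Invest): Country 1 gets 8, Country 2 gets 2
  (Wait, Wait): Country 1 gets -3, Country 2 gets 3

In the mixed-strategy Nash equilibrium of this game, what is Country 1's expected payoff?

First find y, the probability Country 2 plays Invest, from Country 1's indifference between Invest and Wait: 2y + 4(1−y) = 8y − 3(1−y), giving y = 7/13.
Since Country 1 is indifferent in equilibrium, Country 1's expected payoff equals the payoff from either row against (7/13, 6/13). Using Invest: 2(7/13) + 4(6/13) = 38/13.

38/13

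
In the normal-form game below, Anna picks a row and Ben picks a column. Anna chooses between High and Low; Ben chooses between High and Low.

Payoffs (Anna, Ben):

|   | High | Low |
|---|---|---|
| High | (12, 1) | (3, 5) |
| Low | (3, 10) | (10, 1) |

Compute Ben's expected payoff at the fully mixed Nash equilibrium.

First find x, the probability Anna plays High, from Ben's indifference between High and Low: x + 10(1−x) = 5x + (1−x), giving x = 9/13.
Since Ben is indifferent in equilibrium, Ben's expected payoff equals the payoff from either column against (9/13, 4/13). Using High: (9/13) + 10(4/13) = 49/13.

49/13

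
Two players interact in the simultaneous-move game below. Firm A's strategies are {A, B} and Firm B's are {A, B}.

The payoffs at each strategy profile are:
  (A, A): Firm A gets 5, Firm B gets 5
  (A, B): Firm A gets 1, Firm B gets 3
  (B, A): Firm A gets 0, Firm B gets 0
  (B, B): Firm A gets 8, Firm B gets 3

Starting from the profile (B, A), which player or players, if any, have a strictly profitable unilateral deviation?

Firm A at (B, A) earns 0; deviating to A yields 5 — a strict improvement.
Firm B earns 0; deviating to B yields 3 — a strict improvement.
Both Firm A and Firm B have strictly profitable deviations.

Both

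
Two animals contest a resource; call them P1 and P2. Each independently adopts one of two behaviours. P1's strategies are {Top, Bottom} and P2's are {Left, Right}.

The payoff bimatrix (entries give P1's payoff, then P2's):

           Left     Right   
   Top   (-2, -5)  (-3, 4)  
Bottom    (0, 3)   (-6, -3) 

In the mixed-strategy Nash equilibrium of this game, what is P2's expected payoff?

First find x, the probability P1 plays Top, from P2's indifference between Left and Right: −5x + 3(1−x) = 4x − 3(1−x), giving x = 2/5.
Since P2 is indifferent in equilibrium, P2's expected payoff equals the payoff from either column against (2/5, 3/5). Using Left: −5(2/5) + 3(3/5) = -1/5.

-1/5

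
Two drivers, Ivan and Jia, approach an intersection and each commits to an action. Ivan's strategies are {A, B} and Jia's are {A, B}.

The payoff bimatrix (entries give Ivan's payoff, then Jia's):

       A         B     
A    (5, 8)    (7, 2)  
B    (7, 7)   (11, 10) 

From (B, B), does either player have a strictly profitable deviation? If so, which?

Neither

Ivan at (B, B) earns 11; deviating to A yields 7 — not better.
Jia earns 10; deviating to A yields 7 — not better.
Neither player can strictly improve; the profile is a Nash equilibrium.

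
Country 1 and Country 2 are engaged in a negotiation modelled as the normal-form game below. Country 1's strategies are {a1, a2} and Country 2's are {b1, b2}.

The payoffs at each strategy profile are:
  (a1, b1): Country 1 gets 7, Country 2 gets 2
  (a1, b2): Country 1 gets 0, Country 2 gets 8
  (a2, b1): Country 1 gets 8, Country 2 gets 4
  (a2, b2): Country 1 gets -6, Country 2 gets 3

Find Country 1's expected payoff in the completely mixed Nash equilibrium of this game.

First find y, the probability Country 2 plays b1, from Country 1's indifference between a1 and a2: 7y = 8y − 6(1−y), giving y = 6/7.
Since Country 1 is indifferent in equilibrium, Country 1's expected payoff equals the payoff from either row against (6/7, 1/7). Using a1: 7(6/7) = 6.

6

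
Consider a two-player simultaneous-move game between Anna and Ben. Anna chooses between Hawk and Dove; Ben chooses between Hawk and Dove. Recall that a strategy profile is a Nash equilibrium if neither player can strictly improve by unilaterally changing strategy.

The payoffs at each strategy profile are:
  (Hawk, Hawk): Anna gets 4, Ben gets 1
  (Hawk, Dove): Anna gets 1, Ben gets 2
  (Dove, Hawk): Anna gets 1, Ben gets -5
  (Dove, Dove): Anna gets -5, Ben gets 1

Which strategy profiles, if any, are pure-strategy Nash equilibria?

(Hawk, Hawk): Ben prefers Dove (2 > 1) — not an equilibrium.
(Hawk, Dove): Anna gets 1 ≥ -5 from Dove, and Ben gets 2 ≥ 1 from Hawk — Nash equilibrium.
(Dove, Hawk): Anna prefers Hawk (4 > 1); Ben prefers Dove (1 > -5) — not an equilibrium.
(Dove, Dove): Anna prefers Hawk (1 > -5) — not an equilibrium.

(Hawk, Dove)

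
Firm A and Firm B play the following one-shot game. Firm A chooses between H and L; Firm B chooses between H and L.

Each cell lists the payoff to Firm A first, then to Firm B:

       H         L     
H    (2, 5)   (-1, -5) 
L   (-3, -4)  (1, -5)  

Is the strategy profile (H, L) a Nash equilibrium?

No

At (H, L), Firm A earns -1; switching to L would give 1, so Firm A would deviate.
Firm B earns -5; switching to H would give 5, so Firm B would deviate.
Since at least one player can profitably deviate, this is not a Nash equilibrium.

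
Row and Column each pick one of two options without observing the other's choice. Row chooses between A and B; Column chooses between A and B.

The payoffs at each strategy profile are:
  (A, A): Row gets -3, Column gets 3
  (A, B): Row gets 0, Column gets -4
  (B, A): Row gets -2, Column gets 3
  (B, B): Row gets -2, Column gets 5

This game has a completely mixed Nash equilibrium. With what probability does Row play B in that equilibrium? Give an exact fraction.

7/9

Let r be the probability that Row plays A. In a completely mixed equilibrium, Column must be indifferent between A and B.
Column's expected payoff from A is 3r + 3(1−r); from B it is −4r + 5(1−r).
Setting these equal: 3 = −9r + 5, so r = 2/9.
Therefore Row plays B with probability 1 − 2/9 = 7/9.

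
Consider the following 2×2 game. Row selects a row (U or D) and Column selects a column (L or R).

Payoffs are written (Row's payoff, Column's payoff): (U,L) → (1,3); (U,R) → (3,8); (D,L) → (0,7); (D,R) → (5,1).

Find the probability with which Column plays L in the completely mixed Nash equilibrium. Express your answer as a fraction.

Let y be the probability that Column plays L. In a completely mixed equilibrium, Row must be indifferent between U and D.
Row's expected payoff from U is y + 3(1−y); from D it is 5(1−y).
Setting these equal: −2y + 3 = −5y + 5, so y = 2/3.

2/3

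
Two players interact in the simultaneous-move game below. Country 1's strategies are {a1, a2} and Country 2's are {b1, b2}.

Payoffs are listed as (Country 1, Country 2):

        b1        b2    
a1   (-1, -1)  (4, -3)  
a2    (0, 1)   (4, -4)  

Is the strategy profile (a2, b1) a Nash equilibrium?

Yes

At (a2, b1), Country 1 earns 0; switching to a1 would give -1, so Country 1 has no profitable deviation.
Country 2 earns 1; switching to b2 would give -4, so Country 2 has no profitable deviation.
Neither player can gain by a unilateral deviation, so this profile is a Nash equilibrium.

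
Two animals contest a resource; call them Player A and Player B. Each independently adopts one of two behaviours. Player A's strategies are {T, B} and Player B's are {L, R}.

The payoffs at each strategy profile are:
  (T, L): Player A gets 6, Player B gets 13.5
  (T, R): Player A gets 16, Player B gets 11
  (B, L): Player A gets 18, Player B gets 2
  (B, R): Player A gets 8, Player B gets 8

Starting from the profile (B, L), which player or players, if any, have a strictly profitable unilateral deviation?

Player A at (B, L) earns 18; deviating to T yields 6 — not better.
Player B earns 2; deviating to R yields 8 — a strict improvement.
Only Player B has a strictly profitable deviation.

Player B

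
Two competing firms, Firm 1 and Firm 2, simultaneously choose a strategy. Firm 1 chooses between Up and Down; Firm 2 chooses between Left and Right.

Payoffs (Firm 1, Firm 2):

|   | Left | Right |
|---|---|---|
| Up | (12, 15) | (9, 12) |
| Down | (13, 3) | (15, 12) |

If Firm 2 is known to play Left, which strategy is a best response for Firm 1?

Down

Against Left, Firm 1 earns 12 from Up and 13 from Down.
So Down is the best response.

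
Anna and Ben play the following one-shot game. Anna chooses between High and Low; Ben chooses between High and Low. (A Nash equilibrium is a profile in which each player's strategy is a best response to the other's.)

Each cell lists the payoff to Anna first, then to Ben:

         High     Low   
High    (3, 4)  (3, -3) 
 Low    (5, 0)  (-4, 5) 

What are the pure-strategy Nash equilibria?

none

(High, High): Anna prefers Low (5 > 3) — not an equilibrium.
(High, Low): Ben prefers High (4 > -3) — not an equilibrium.
(Low, High): Ben prefers Low (5 > 0) — not an equilibrium.
(Low, Low): Anna prefers High (3 > -4) — not an equilibrium.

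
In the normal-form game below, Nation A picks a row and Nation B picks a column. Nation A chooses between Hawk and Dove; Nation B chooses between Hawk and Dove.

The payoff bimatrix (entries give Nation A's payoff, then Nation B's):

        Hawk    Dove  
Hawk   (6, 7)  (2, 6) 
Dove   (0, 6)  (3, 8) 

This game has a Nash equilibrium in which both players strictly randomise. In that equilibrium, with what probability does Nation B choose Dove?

Let c be the probability that Nation B plays Hawk. In a completely mixed equilibrium, Nation A must be indifferent between Hawk and Dove.
Nation A's expected payoff from Hawk is 6c + 2(1−c); from Dove it is 3(1−c).
Setting these equal: 4c + 2 = −3c + 3, so c = 1/7.
Therefore Nation B plays Dove with probability 1 − 1/7 = 6/7.

6/7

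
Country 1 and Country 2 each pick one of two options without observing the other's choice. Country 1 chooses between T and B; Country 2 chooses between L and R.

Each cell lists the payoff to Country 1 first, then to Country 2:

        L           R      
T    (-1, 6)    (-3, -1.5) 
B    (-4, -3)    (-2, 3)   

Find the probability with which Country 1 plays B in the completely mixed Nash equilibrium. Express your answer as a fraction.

Let r be the probability that Country 1 plays T. In a completely mixed equilibrium, Country 2 must be indifferent between L and R.
Country 2's expected payoff from L is 6r − 3(1−r); from R it is −1.5r + 3(1−r).
Setting these equal: 9r − 3 = −4.5r + 3, so r = 4/9.
Therefore Country 1 plays B with probability 1 − 4/9 = 5/9.

5/9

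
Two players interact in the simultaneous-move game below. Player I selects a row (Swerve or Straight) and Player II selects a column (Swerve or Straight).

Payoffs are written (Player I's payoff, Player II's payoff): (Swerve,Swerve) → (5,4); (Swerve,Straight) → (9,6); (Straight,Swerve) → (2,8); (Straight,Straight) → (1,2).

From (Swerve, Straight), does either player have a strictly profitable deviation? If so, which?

Player I at (Swerve, Straight) earns 9; deviating to Straight yields 1 — not better.
Player II earns 6; deviating to Swerve yields 4 — not better.
Neither player can strictly improve; the profile is a Nash equilibrium.

Neither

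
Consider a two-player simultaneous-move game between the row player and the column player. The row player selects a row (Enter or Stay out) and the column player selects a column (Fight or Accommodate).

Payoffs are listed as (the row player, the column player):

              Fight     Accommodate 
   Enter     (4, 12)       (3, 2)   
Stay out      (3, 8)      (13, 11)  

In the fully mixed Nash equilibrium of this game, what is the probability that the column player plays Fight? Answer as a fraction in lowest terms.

Let c be the probability that the column player plays Fight. In a completely mixed equilibrium, the row player must be indifferent between Enter and Stay out.
The row player's expected payoff from Enter is 4c + 3(1−c); from Stay out it is 3c + 13(1−c).
Setting these equal: c + 3 = −10c + 13, so c = 10/11.

10/11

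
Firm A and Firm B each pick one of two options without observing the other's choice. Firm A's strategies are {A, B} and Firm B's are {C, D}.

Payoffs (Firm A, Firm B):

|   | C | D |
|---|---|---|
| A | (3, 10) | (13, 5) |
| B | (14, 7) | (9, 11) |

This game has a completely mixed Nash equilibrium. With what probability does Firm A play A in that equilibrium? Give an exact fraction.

Let r be the probability that Firm A plays A. In a completely mixed equilibrium, Firm B must be indifferent between C and D.
Firm B's expected payoff from C is 10r + 7(1−r); from D it is 5r + 11(1−r).
Setting these equal: 3r + 7 = −6r + 11, so r = 4/9.

4/9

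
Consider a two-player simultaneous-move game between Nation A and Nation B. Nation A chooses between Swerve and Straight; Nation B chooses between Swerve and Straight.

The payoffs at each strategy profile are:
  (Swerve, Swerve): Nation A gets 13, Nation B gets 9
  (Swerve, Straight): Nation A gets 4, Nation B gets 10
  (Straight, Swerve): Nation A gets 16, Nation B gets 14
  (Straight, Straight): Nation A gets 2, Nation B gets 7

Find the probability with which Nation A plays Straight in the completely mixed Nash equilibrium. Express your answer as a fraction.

Let x be the probability that Nation A plays Swerve. In a completely mixed equilibrium, Nation B must be indifferent between Swerve and Straight.
Nation B's expected payoff from Swerve is 9x + 14(1−x); from Straight it is 10x + 7(1−x).
Setting these equal: −5x + 14 = 3x + 7, so x = 7/8.
Therefore Nation A plays Straight with probability 1 − 7/8 = 1/8.

1/8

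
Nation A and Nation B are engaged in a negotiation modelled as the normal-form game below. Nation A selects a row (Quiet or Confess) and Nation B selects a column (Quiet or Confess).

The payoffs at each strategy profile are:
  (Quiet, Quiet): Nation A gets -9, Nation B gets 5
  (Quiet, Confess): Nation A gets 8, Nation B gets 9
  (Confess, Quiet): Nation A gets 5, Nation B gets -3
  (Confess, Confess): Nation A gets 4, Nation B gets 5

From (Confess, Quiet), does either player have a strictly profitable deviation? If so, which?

Nation A at (Confess, Quiet) earns 5; deviating to Quiet yields -9 — not better.
Nation B earns -3; deviating to Confess yields 5 — a strict improvement.
Only Nation B has a strictly profitable deviation.

Nation B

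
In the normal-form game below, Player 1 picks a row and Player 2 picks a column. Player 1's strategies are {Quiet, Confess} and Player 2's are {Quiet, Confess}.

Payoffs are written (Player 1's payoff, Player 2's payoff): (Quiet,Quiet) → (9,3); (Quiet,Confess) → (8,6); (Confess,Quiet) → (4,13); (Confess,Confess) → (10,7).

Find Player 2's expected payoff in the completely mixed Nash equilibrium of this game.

First find x, the probability Player 1 plays Quiet, from Player 2's indifference between Quiet and Confess: 3x + 13(1−x) = 6x + 7(1−x), giving x = 2/3.
Since Player 2 is indifferent in equilibrium, Player 2's expected payoff equals the payoff from either column against (2/3, 1/3). Using Quiet: 3(2/3) + 13(1/3) = 19/3.

19/3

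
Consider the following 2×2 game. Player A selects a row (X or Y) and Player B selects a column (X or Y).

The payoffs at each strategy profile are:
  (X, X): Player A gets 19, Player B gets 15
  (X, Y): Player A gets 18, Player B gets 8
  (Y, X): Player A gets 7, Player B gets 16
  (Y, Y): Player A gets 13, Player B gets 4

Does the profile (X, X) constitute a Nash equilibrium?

Yes

At (X, X), Player A earns 19; switching to Y would give 7, so Player A has no profitable deviation.
Player B earns 15; switching to Y would give 8, so Player B has no profitable deviation.
Neither player can gain by a unilateral deviation, so this profile is a Nash equilibrium.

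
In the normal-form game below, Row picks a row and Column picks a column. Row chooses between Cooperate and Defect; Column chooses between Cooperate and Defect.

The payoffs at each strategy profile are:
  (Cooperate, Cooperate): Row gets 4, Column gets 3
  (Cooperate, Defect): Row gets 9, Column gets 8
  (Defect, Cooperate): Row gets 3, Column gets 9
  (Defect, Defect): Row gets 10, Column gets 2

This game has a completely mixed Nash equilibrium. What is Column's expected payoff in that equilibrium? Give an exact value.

First find x, the probability Row plays Cooperate, from Column's indifference between Cooperate and Defect: 3x + 9(1−x) = 8x + 2(1−x), giving x = 7/12.
Since Column is indifferent in equilibrium, Column's expected payoff equals the payoff from either column against (7/12, 5/12). Using Cooperate: 3(7/12) + 9(5/12) = 11/2.

11/2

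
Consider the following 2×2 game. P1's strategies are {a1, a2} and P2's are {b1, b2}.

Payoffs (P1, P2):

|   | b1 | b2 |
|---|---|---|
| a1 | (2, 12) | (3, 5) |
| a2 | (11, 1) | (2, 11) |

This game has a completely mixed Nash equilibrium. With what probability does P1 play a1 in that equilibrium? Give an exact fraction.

10/17

Let p be the probability that P1 plays a1. In a completely mixed equilibrium, P2 must be indifferent between b1 and b2.
P2's expected payoff from b1 is 12p + (1−p); from b2 it is 5p + 11(1−p).
Setting these equal: 11p + 1 = −6p + 11, so p = 10/17.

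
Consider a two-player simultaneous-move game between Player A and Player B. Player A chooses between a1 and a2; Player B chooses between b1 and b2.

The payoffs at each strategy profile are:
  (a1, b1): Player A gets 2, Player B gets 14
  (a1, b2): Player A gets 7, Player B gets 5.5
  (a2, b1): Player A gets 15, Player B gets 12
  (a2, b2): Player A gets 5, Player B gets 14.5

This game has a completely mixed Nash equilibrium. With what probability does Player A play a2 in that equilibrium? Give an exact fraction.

17/22

Let p be the probability that Player A plays a1. In a completely mixed equilibrium, Player B must be indifferent between b1 and b2.
Player B's expected payoff from b1 is 14p + 12(1−p); from b2 it is 5.5p + 14.5(1−p).
Setting these equal: 2p + 12 = −9p + 14.5, so p = 5/22.
Therefore Player A plays a2 with probability 1 − 5/22 = 17/22.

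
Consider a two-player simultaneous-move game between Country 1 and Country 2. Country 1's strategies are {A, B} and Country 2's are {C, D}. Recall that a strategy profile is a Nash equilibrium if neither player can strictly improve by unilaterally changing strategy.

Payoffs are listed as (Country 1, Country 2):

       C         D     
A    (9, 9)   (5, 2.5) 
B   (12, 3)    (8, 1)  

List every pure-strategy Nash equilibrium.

(B, C)

(A, C): Country 1 prefers B (12 > 9) — not an equilibrium.
(A, D): Country 1 prefers B (8 > 5); Country 2 prefers C (9 > 2.5) — not an equilibrium.
(B, C): Country 1 gets 12 ≥ 9 from A, and Country 2 gets 3 ≥ 1 from D — Nash equilibrium.
(B, D): Country 2 prefers C (3 > 1) — not an equilibrium.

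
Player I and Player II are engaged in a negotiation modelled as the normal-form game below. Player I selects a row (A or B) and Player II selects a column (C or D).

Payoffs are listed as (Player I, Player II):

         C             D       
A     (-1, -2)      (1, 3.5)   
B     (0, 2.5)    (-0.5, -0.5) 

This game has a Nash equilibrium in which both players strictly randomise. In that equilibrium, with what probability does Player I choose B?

Let p be the probability that Player I plays A. In a completely mixed equilibrium, Player II must be indifferent between C and D.
Player II's expected payoff from C is −2p + 2.5(1−p); from D it is 3.5p − 0.5(1−p).
Setting these equal: −4.5p + 2.5 = 4p − 0.5, so p = 6/17.
Therefore Player I plays B with probability 1 − 6/17 = 11/17.

11/17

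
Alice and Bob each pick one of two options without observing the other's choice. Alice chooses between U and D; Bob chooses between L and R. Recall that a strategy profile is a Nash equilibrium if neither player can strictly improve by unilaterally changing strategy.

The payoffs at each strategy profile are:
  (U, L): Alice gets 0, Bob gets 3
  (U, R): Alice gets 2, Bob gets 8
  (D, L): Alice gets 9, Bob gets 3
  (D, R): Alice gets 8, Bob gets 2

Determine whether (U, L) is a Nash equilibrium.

At (U, L), Alice earns 0; switching to D would give 9, so Alice would deviate.
Bob earns 3; switching to R would give 8, so Bob would deviate.
Since at least one player can profitably deviate, this is not a Nash equilibrium.

No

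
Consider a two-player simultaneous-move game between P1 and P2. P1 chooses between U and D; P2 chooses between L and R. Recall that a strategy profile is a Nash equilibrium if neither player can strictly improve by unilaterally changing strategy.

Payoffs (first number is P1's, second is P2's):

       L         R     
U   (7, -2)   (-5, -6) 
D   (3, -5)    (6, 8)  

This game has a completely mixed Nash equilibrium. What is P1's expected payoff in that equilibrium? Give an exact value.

19/5

First find y, the probability P2 plays L, from P1's indifference between U and D: 7y − 5(1−y) = 3y + 6(1−y), giving y = 11/15.
Since P1 is indifferent in equilibrium, P1's expected payoff equals the payoff from either row against (11/15, 4/15). Using U: 7(11/15) − 5(4/15) = 19/5.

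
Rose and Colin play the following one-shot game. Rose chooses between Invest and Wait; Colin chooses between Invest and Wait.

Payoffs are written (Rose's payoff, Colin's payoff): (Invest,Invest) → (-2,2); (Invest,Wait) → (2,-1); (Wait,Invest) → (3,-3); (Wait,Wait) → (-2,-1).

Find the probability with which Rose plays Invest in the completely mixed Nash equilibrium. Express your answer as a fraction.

2/5

Let x be the probability that Rose plays Invest. In a completely mixed equilibrium, Colin must be indifferent between Invest and Wait.
Colin's expected payoff from Invest is 2x − 3(1−x); from Wait it is −x − (1−x).
Setting these equal: 5x − 3 = -1, so x = 2/5.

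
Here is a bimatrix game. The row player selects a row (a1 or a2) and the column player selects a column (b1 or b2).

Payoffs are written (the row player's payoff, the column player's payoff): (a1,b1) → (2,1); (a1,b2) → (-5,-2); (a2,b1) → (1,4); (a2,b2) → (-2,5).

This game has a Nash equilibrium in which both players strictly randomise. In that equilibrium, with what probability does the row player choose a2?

Let x be the probability that the row player plays a1. In a completely mixed equilibrium, the column player must be indifferent between b1 and b2.
The column player's expected payoff from b1 is x + 4(1−x); from b2 it is −2x + 5(1−x).
Setting these equal: −3x + 4 = −7x + 5, so x = 1/4.
Therefore the row player plays a2 with probability 1 − 1/4 = 3/4.

3/4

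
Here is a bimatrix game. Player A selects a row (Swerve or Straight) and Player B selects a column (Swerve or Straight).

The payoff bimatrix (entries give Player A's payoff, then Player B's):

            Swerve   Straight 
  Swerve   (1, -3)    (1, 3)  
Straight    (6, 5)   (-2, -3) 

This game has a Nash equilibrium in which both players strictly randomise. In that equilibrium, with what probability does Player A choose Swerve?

Let r be the probability that Player A plays Swerve. In a completely mixed equilibrium, Player B must be indifferent between Swerve and Straight.
Player B's expected payoff from Swerve is −3r + 5(1−r); from Straight it is 3r − 3(1−r).
Setting these equal: −8r + 5 = 6r − 3, so r = 4/7.

4/7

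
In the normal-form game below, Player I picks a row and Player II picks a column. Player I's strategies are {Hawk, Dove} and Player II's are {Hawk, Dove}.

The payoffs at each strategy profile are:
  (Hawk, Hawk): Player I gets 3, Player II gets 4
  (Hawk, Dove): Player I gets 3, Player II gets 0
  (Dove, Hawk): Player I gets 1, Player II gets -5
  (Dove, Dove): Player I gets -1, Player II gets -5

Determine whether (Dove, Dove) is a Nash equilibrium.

No

At (Dove, Dove), Player I earns -1; switching to Hawk would give 3, so Player I would deviate.
Player II earns -5; switching to Hawk would give -5, so Player II has no profitable deviation.
Since at least one player can profitably deviate, this is not a Nash equilibrium.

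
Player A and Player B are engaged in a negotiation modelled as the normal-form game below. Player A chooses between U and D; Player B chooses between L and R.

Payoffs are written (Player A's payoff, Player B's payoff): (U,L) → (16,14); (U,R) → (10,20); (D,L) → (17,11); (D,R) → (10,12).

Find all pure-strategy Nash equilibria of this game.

(U, R) and (D, R)

(U, L): Player A prefers D (17 > 16); Player B prefers R (20 > 14) — not an equilibrium.
(U, R): Player A gets 10 ≥ 10 from D, and Player B gets 20 ≥ 14 from L — Nash equilibrium.
(D, L): Player B prefers R (12 > 11) — not an equilibrium.
(D, R): Player A gets 10 ≥ 10 from U, and Player B gets 12 ≥ 11 from L — Nash equilibrium.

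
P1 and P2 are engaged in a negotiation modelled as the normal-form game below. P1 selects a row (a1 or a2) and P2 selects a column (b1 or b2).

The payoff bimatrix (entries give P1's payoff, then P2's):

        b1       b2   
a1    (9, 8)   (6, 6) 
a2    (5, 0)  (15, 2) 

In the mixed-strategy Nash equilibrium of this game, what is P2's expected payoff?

4

First find p, the probability P1 plays a1, from P2's indifference between b1 and b2: 8p = 6p + 2(1−p), giving p = 1/2.
Since P2 is indifferent in equilibrium, P2's expected payoff equals the payoff from either column against (1/2, 1/2). Using b1: 8(1/2) = 4.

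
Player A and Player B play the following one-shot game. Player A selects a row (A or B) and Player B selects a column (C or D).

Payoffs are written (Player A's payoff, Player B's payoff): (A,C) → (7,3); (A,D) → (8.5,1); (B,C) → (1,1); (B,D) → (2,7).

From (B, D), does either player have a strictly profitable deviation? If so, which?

Player A

Player A at (B, D) earns 2; deviating to A yields 8.5 — a strict improvement.
Player B earns 7; deviating to C yields 1 — not better.
Only Player A has a strictly profitable deviation.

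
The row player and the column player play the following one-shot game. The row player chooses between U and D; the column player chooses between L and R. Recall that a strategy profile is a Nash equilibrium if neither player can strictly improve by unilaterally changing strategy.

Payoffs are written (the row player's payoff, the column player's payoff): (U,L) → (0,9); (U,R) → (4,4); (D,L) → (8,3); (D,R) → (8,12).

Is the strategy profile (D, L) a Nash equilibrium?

No

At (D, L), the row player earns 8; switching to U would give 0, so the row player has no profitable deviation.
The column player earns 3; switching to R would give 12, so the column player would deviate.
Since at least one player can profitably deviate, this is not a Nash equilibrium.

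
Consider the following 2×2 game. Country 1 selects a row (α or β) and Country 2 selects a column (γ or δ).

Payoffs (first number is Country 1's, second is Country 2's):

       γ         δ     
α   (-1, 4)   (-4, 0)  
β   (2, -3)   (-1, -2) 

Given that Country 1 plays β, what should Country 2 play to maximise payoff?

δ

Against β, Country 2 earns -3 from γ and -2 from δ.
So δ is the best response.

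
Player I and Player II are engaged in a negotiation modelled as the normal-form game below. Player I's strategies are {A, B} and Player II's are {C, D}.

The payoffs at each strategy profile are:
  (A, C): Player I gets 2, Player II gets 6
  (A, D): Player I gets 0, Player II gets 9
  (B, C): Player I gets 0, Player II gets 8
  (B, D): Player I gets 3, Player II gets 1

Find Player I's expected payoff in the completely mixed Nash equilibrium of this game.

6/5

First find q, the probability Player II plays C, from Player I's indifference between A and B: 2q = 3(1−q), giving q = 3/5.
Since Player I is indifferent in equilibrium, Player I's expected payoff equals the payoff from either row against (3/5, 2/5). Using A: 2(3/5) = 6/5.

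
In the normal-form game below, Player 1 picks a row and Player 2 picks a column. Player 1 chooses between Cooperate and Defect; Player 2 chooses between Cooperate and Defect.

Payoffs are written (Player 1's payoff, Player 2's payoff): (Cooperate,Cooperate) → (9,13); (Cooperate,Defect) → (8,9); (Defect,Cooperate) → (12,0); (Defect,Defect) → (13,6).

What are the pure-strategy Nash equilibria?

(Cooperate, Cooperate): Player 1 prefers Defect (12 > 9) — not an equilibrium.
(Cooperate, Defect): Player 1 prefers Defect (13 > 8); Player 2 prefers Cooperate (13 > 9) — not an equilibrium.
(Defect, Cooperate): Player 2 prefers Defect (6 > 0) — not an equilibrium.
(Defect, Defect): Player 1 gets 13 ≥ 8 from Cooperate, and Player 2 gets 6 ≥ 0 from Cooperate — Nash equilibrium.

(Defect, Defect)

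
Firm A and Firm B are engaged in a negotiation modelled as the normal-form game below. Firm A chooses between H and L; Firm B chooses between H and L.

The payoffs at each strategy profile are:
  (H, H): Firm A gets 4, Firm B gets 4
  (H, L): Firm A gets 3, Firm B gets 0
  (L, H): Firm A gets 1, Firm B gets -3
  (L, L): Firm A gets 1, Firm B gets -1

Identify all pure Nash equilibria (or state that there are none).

(H, H)

(H, H): Firm A gets 4 ≥ 1 from L, and Firm B gets 4 ≥ 0 from L — Nash equilibrium.
(H, L): Firm B prefers H (4 > 0) — not an equilibrium.
(L, H): Firm A prefers H (4 > 1); Firm B prefers L (-1 > -3) — not an equilibrium.
(L, L): Firm A prefers H (3 > 1) — not an equilibrium.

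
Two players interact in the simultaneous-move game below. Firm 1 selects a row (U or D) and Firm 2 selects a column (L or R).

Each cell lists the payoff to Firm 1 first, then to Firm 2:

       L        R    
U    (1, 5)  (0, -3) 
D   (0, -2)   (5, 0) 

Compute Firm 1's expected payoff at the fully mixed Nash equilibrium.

First find q, the probability Firm 2 plays L, from Firm 1's indifference between U and D: q = 5(1−q), giving q = 5/6.
Since Firm 1 is indifferent in equilibrium, Firm 1's expected payoff equals the payoff from either row against (5/6, 1/6). Using U: (5/6) = 5/6.

5/6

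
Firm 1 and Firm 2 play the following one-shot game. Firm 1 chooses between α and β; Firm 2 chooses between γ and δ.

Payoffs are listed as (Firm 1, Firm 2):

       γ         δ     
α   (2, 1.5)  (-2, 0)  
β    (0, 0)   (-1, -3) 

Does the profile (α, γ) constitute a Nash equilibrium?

Yes

At (α, γ), Firm 1 earns 2; switching to β would give 0, so Firm 1 has no profitable deviation.
Firm 2 earns 1.5; switching to δ would give 0, so Firm 2 has no profitable deviation.
Neither player can gain by a unilateral deviation, so this profile is a Nash equilibrium.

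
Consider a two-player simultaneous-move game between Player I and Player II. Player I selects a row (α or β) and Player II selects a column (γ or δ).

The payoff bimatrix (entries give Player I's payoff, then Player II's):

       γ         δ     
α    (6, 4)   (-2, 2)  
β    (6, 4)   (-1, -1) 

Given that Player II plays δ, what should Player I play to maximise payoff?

β

Against δ, Player I earns -2 from α and -1 from β.
So β is the best response.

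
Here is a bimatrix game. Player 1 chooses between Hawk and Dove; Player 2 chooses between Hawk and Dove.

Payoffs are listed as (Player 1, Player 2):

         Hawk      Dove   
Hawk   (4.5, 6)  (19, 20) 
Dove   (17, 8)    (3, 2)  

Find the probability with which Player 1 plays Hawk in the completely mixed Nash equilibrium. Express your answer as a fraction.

Let r be the probability that Player 1 plays Hawk. In a completely mixed equilibrium, Player 2 must be indifferent between Hawk and Dove.
Player 2's expected payoff from Hawk is 6r + 8(1−r); from Dove it is 20r + 2(1−r).
Setting these equal: −2r + 8 = 18r + 2, so r = 3/10.

3/10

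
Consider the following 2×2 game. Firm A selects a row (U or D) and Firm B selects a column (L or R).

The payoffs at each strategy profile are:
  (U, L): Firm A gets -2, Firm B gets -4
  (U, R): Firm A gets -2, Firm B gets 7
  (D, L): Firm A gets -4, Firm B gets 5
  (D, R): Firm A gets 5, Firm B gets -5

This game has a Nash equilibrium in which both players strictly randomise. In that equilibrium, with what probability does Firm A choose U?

Let p be the probability that Firm A plays U. In a completely mixed equilibrium, Firm B must be indifferent between L and R.
Firm B's expected payoff from L is −4p + 5(1−p); from R it is 7p − 5(1−p).
Setting these equal: −9p + 5 = 12p − 5, so p = 10/21.

10/21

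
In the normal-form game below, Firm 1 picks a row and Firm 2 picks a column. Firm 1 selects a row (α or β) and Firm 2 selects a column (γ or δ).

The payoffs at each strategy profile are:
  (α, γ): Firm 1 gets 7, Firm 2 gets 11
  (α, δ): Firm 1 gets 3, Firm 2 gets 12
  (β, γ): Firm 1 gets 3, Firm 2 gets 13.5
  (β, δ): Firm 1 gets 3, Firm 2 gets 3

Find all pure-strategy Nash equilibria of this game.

(α, δ)

(α, γ): Firm 2 prefers δ (12 > 11) — not an equilibrium.
(α, δ): Firm 1 gets 3 ≥ 3 from β, and Firm 2 gets 12 ≥ 11 from γ — Nash equilibrium.
(β, γ): Firm 1 prefers α (7 > 3) — not an equilibrium.
(β, δ): Firm 2 prefers γ (13.5 > 3) — not an equilibrium.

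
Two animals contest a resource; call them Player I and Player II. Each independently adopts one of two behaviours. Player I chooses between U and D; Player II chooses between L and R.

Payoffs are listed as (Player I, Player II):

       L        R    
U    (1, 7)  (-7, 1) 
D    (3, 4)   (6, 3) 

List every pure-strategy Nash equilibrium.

(D, L)

(U, L): Player I prefers D (3 > 1) — not an equilibrium.
(U, R): Player I prefers D (6 > -7); Player II prefers L (7 > 1) — not an equilibrium.
(D, L): Player I gets 3 ≥ 1 from U, and Player II gets 4 ≥ 3 from R — Nash equilibrium.
(D, R): Player II prefers L (4 > 3) — not an equilibrium.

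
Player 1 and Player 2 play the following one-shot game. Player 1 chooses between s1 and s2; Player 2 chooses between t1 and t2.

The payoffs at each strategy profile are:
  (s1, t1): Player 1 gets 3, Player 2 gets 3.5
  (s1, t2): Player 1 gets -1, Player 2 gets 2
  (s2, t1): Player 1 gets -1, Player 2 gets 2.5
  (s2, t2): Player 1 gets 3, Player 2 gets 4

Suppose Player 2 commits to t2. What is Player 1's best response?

s2

Against t2, Player 1 earns -1 from s1 and 3 from s2.
So s2 is the best response.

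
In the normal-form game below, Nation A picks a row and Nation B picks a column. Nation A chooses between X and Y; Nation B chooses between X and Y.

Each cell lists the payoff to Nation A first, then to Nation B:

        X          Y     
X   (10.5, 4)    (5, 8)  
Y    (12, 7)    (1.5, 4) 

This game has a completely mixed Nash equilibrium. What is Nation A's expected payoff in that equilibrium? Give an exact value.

177/20

First find y, the probability Nation B plays X, from Nation A's indifference between X and Y: 10.5y + 5(1−y) = 12y + 1.5(1−y), giving y = 7/10.
Since Nation A is indifferent in equilibrium, Nation A's expected payoff equals the payoff from either row against (7/10, 3/10). Using X: 10.5(7/10) + 5(3/10) = 177/20.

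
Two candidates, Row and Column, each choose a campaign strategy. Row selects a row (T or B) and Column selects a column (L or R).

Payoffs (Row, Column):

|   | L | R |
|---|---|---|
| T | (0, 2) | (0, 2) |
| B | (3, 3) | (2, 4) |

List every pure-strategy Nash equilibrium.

(T, L): Row prefers B (3 > 0) — not an equilibrium.
(T, R): Row prefers B (2 > 0) — not an equilibrium.
(B, L): Column prefers R (4 > 3) — not an equilibrium.
(B, R): Row gets 2 ≥ 0 from T, and Column gets 4 ≥ 3 from L — Nash equilibrium.

(B, R)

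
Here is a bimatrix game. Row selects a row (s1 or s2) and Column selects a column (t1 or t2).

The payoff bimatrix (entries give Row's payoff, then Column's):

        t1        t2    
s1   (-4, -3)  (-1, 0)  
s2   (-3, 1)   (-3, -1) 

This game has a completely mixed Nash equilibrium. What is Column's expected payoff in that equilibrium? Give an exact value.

First find x, the probability Row plays s1, from Column's indifference between t1 and t2: −3x + (1−x) = −(1−x), giving x = 2/5.
Since Column is indifferent in equilibrium, Column's expected payoff equals the payoff from either column against (2/5, 3/5). Using t1: −3(2/5) + (3/5) = -3/5.

-3/5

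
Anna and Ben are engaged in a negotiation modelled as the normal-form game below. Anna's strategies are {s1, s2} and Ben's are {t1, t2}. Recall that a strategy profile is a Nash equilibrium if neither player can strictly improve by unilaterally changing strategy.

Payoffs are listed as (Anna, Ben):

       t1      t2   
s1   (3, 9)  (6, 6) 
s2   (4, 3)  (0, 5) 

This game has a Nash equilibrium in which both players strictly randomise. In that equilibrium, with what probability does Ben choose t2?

Let y be the probability that Ben plays t1. In a completely mixed equilibrium, Anna must be indifferent between s1 and s2.
Anna's expected payoff from s1 is 3y + 6(1−y); from s2 it is 4y.
Setting these equal: −3y + 6 = 4y, so y = 6/7.
Therefore Ben plays t2 with probability 1 − 6/7 = 1/7.

1/7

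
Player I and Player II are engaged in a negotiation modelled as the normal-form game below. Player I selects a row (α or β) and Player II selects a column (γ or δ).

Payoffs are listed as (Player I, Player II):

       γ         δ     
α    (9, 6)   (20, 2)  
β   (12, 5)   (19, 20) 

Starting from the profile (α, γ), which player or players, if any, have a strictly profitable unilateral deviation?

Player I

Player I at (α, γ) earns 9; deviating to β yields 12 — a strict improvement.
Player II earns 6; deviating to δ yields 2 — not better.
Only Player I has a strictly profitable deviation.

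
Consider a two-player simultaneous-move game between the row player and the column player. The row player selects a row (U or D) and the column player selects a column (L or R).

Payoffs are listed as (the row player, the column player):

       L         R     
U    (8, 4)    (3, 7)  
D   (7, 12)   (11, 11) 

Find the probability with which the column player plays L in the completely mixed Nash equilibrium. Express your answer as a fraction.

8/9

Let c be the probability that the column player plays L. In a completely mixed equilibrium, the row player must be indifferent between U and D.
The row player's expected payoff from U is 8c + 3(1−c); from D it is 7c + 11(1−c).
Setting these equal: 5c + 3 = −4c + 11, so c = 8/9.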